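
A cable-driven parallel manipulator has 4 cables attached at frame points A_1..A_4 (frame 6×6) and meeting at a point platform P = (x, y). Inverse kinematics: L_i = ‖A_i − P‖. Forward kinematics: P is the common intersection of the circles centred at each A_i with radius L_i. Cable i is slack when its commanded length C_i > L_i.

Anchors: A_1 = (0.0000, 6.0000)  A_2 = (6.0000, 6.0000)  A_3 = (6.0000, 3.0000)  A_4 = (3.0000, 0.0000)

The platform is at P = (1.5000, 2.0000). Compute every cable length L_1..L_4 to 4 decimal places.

(4.2720, 6.0208, 4.6098, 2.5000)

L_1 = √((0.0000−1.5000)² + (6.0000−2.0000)²) = 4.2720
L_2 = √((6.0000−1.5000)² + (6.0000−2.0000)²) = 6.0208
L_3 = √((6.0000−1.5000)² + (3.0000−2.0000)²) = 4.6098
L_4 = √((3.0000−1.5000)² + (0.0000−2.0000)²) = 2.5000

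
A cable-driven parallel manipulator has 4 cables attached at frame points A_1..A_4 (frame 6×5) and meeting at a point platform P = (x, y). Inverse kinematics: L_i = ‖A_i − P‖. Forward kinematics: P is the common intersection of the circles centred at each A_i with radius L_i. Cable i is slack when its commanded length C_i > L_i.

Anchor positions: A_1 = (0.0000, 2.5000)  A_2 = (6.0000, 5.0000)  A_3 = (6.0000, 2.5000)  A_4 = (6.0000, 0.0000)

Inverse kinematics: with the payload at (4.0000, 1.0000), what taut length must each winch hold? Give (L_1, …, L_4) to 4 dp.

L_1 = √((0.0000−4.0000)² + (2.5000−1.0000)²) = 4.2720
L_2 = √((6.0000−4.0000)² + (5.0000−1.0000)²) = 4.4721
L_3 = √((6.0000−4.0000)² + (2.5000−1.0000)²) = 2.5000
L_4 = √((6.0000−4.0000)² + (0.0000−1.0000)²) = 2.2361

(4.2720, 4.4721, 2.5000, 2.2361)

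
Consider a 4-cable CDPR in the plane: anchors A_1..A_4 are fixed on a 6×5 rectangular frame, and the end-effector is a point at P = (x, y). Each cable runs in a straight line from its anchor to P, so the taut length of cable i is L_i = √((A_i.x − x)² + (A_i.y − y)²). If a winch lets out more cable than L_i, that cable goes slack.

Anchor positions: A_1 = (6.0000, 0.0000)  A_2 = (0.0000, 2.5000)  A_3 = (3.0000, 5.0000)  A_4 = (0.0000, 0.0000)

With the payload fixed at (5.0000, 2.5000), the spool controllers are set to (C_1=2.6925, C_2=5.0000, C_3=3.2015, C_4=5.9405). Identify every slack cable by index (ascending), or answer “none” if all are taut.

i=1: geometric 2.6926 vs commanded 2.6925 ⇒ taut
i=2: geometric 5.0000 vs commanded 5.0000 ⇒ taut
i=3: geometric 3.2016 vs commanded 3.2015 ⇒ taut
i=4: geometric 5.5902 vs commanded 5.9405 ⇒ slack

4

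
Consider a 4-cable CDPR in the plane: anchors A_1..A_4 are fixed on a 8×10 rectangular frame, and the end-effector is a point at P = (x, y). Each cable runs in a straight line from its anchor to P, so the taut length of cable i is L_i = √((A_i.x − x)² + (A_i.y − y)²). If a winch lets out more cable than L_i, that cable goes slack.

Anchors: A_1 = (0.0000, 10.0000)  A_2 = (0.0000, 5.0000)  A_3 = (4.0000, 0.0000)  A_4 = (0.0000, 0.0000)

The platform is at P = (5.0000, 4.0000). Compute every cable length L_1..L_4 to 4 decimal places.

(7.8102, 5.0990, 4.1231, 6.4031)

cable 1: Δx=-5.0000, Δy=6.0000; L_1 = √(Δx²+Δy²) = 7.8102
cable 2: Δx=-5.0000, Δy=1.0000; L_2 = √(Δx²+Δy²) = 5.0990
cable 3: Δx=-1.0000, Δy=-4.0000; L_3 = √(Δx²+Δy²) = 4.1231
cable 4: Δx=-5.0000, Δy=-4.0000; L_4 = √(Δx²+Δy²) = 6.4031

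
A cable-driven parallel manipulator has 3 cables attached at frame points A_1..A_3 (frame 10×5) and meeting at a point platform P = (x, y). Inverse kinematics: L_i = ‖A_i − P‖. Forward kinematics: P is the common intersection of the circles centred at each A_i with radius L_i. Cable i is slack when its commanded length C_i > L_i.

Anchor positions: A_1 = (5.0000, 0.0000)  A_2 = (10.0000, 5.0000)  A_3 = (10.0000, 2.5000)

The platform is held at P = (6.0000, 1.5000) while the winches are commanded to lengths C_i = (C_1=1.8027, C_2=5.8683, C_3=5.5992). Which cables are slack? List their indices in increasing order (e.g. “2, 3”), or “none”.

cable 1: √((-1.0000)²+(-1.5000)²)=1.8028, C_1=1.8027: taut
cable 2: √((4.0000)²+(3.5000)²)=5.3151, C_2=5.8683: slack
cable 3: √((4.0000)²+(1.0000)²)=4.1231, C_3=5.5992: slack

2, 3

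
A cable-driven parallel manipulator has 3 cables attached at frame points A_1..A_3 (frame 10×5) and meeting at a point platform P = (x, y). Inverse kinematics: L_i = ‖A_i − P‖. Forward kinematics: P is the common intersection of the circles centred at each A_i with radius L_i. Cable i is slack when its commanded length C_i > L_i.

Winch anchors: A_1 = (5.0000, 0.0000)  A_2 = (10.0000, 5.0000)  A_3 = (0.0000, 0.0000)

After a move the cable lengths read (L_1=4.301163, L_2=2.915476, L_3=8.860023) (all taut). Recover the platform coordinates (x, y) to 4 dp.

circle eqns → linear via eq_j − eq_1; set k_j = A_j·A_j − L_j²
k_1 = 25.0000+0.0000−18.5000 = 6.5000
-10.0000·x − 10.0000·y = k_1−k_2 = -110.0000
10.0000·x + 0.0000·y = k_1−k_3 = 85.0000
solve first two rows → x=8.5000, y=2.5000

(8.5000, 2.5000)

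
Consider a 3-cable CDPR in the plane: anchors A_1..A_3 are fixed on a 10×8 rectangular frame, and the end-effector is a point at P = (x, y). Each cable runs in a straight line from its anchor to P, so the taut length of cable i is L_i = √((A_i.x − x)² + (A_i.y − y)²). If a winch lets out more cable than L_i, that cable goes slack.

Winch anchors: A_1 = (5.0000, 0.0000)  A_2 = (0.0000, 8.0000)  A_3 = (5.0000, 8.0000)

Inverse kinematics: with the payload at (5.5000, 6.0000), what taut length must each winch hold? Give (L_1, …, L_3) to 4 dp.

L_1: Δ = A_1−P = (-0.5000, -6.0000) → ‖Δ‖ = √36.2500 = 6.0208
L_2: Δ = A_2−P = (-5.5000, 2.0000) → ‖Δ‖ = √34.2500 = 5.8523
L_3: Δ = A_3−P = (-0.5000, 2.0000) → ‖Δ‖ = √4.2500 = 2.0616

(6.0208, 5.8523, 2.0616)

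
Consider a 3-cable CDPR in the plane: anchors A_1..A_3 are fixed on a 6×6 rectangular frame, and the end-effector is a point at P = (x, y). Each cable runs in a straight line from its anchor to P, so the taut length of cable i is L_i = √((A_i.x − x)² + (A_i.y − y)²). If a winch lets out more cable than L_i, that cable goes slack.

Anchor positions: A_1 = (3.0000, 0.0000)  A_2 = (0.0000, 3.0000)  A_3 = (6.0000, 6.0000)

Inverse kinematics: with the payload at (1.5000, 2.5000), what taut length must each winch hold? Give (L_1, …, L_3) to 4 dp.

(2.9155, 1.5811, 5.7009)

L_1: Δ = A_1−P = (1.5000, -2.5000) → ‖Δ‖ = √8.5000 = 2.9155
L_2: Δ = A_2−P = (-1.5000, 0.5000) → ‖Δ‖ = √2.5000 = 1.5811
L_3: Δ = A_3−P = (4.5000, 3.5000) → ‖Δ‖ = √32.5000 = 5.7009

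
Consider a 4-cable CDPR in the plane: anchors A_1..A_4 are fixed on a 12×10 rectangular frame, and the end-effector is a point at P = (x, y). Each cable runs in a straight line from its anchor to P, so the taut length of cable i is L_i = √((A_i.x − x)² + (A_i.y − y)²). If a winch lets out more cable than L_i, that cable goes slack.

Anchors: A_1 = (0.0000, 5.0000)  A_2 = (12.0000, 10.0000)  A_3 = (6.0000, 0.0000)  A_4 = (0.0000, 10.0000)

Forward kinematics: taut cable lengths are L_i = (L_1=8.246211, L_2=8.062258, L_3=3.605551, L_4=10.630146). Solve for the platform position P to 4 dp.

(8.0000, 3.0000)

circle eqns → linear via eq_j − eq_1; set q_j = A_j·A_j − L_j²
q_1 = 0.0000+25.0000−68.0000 = -43.0000
-24.0000·x − 10.0000·y = q_1−q_2 = -222.0000
-12.0000·x + 10.0000·y = q_1−q_3 = -66.0000
0.0000·x − 10.0000·y = q_1−q_4 = -30.0000
solve first two rows → x=8.0000, y=3.0000
check cable 4: ‖A_4−P‖² = 113.0000 ≈ L_4² = 113.0000 ✓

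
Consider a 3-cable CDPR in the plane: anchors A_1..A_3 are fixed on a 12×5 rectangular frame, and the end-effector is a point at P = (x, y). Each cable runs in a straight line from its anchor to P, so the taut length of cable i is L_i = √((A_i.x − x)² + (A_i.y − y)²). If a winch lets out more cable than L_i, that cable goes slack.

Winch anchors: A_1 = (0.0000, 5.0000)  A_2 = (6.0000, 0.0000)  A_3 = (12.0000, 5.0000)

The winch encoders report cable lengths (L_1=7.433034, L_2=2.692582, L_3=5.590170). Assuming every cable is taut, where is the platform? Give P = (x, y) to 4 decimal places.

circle eqns → linear via eq_j − eq_1; set k_j = A_j·A_j − L_j²
k_1 = 0.0000+25.0000−55.2500 = -30.2500
-12.0000·x + 10.0000·y = k_1−k_2 = -59.0000
-24.0000·x + 0.0000·y = k_1−k_3 = -168.0000
solve first two rows → x=7.0000, y=2.5000

(7.0000, 2.5000)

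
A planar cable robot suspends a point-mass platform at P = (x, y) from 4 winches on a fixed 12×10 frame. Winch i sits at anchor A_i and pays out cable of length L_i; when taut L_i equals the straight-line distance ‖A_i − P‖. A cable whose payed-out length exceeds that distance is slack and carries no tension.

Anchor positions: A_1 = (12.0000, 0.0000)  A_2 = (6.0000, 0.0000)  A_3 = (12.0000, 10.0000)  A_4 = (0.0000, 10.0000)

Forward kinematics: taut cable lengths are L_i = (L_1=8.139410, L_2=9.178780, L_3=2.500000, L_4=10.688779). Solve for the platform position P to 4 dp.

(10.5000, 8.0000)

each cable: (A_i−P)·(A_i−P) = L_i²; let q_i = ‖A_i‖²−L_i²
q_1 = 144.0000+0.0000−66.2500 = 77.7500
row 1: 12.0000x + 0.0000y = 126.0000  (q_2=-48.2500)
row 2: 0.0000x − 20.0000y = -160.0000  (q_3=237.7500)
row 3: 24.0000x − 20.0000y = 92.0000  (q_4=-14.2500)
Cramer on rows 1–2 → x = 10.5000, y = 8.0000
check cable 4: ‖A_4−P‖² = 114.2500 ≈ L_4² = 114.2500 ✓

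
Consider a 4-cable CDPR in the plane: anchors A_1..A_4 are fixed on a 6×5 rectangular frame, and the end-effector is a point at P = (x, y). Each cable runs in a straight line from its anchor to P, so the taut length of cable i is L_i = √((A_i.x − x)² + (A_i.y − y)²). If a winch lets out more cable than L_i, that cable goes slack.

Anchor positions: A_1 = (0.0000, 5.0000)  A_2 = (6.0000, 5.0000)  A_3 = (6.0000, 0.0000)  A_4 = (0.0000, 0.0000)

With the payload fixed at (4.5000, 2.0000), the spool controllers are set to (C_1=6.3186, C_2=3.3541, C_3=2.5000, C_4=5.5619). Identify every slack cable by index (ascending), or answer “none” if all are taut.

1, 4

cable 1: √((-4.5000)²+(3.0000)²)=5.4083, C_1=6.3186: slack
cable 2: √((1.5000)²+(3.0000)²)=3.3541, C_2=3.3541: taut
cable 3: √((1.5000)²+(-2.0000)²)=2.5000, C_3=2.5000: taut
cable 4: √((-4.5000)²+(-2.0000)²)=4.9244, C_4=5.5619: slack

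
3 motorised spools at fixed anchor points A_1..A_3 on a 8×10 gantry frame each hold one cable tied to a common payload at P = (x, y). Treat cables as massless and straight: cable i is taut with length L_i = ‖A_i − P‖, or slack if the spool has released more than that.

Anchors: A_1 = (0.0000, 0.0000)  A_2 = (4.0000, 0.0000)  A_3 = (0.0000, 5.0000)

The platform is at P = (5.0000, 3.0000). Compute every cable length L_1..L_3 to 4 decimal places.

(5.8310, 3.1623, 5.3852)

cable 1: Δx=-5.0000, Δy=-3.0000; L_1 = √(Δx²+Δy²) = 5.8310
cable 2: Δx=-1.0000, Δy=-3.0000; L_2 = √(Δx²+Δy²) = 3.1623
cable 3: Δx=-5.0000, Δy=2.0000; L_3 = √(Δx²+Δy²) = 5.3852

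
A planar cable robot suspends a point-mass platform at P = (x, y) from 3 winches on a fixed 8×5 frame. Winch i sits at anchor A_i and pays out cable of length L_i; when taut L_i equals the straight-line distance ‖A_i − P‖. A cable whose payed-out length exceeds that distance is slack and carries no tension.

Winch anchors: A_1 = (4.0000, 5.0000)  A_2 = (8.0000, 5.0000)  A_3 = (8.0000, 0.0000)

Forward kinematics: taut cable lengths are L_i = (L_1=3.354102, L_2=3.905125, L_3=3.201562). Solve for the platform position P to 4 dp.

(5.5000, 2.0000)

circle eqns → linear via eq_j − eq_1; set q_j = A_j·A_j − L_j²
q_1 = 16.0000+25.0000−11.2500 = 29.7500
-8.0000·x + 0.0000·y = q_1−q_2 = -44.0000
-8.0000·x + 10.0000·y = q_1−q_3 = -24.0000
solve first two rows → x=5.5000, y=2.0000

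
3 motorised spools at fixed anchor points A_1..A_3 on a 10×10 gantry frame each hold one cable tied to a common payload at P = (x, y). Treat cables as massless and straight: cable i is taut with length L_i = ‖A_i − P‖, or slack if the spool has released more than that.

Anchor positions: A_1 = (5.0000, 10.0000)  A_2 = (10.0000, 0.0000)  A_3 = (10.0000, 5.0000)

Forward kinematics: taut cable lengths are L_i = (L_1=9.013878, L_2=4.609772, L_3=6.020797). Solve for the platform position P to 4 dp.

(5.5000, 1.0000)

each cable: (A_i−P)·(A_i−P) = L_i²; let k_i = ‖A_i‖²−L_i²
k_1 = 25.0000+100.0000−81.2500 = 43.7500
row 1: -10.0000x + 20.0000y = -35.0000  (k_2=78.7500)
row 2: -10.0000x + 10.0000y = -45.0000  (k_3=88.7500)
Cramer on rows 1–2 → x = 5.5000, y = 1.0000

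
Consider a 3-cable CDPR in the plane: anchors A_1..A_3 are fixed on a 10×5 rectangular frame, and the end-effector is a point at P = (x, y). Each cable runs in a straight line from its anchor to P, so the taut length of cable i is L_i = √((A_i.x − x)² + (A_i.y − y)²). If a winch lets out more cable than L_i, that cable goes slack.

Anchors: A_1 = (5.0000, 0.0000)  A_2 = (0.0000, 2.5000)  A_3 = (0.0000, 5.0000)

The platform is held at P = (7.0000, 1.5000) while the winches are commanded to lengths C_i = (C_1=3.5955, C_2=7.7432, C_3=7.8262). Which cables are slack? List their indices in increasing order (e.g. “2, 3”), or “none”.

cable 1: √((-2.0000)²+(-1.5000)²)=2.5000, C_1=3.5955: slack
cable 2: √((-7.0000)²+(1.0000)²)=7.0711, C_2=7.7432: slack
cable 3: √((-7.0000)²+(3.5000)²)=7.8262, C_3=7.8262: taut

1, 2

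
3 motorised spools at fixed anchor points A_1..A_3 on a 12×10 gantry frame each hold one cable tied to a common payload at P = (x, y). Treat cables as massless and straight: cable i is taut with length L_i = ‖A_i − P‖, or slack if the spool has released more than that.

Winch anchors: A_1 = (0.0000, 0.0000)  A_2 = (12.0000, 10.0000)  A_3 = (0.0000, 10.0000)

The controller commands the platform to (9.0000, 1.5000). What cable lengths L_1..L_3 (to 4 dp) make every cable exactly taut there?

(9.1241, 9.0139, 12.3794)

L_1: Δ = A_1−P = (-9.0000, -1.5000) → ‖Δ‖ = √83.2500 = 9.1241
L_2: Δ = A_2−P = (3.0000, 8.5000) → ‖Δ‖ = √81.2500 = 9.0139
L_3: Δ = A_3−P = (-9.0000, 8.5000) → ‖Δ‖ = √153.2500 = 12.3794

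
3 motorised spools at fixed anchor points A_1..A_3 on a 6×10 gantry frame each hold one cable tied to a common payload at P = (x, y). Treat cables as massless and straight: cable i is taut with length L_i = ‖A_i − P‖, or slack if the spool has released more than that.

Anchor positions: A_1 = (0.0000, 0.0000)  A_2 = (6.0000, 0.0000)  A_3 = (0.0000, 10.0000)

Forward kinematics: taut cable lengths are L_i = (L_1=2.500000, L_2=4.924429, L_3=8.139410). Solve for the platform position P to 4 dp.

(1.5000, 2.0000)

each cable: (A_i−P)·(A_i−P) = L_i²; let q_i = ‖A_i‖²−L_i²
q_1 = 0.0000+0.0000−6.2500 = -6.2500
row 1: -12.0000x + 0.0000y = -18.0000  (q_2=11.7500)
row 2: 0.0000x − 20.0000y = -40.0000  (q_3=33.7500)
Cramer on rows 1–2 → x = 1.5000, y = 2.0000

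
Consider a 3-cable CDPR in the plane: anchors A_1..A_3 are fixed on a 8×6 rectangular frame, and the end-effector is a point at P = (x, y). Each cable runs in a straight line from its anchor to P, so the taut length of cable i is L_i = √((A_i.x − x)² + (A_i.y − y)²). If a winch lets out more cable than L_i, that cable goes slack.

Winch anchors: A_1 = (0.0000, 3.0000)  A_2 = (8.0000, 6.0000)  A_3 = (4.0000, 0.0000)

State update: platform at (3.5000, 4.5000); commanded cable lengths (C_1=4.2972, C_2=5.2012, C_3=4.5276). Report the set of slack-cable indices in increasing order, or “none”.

cable 1: L_1 = ‖A_1−P‖ = 3.8079;  C_1 = 4.2972 → slack
cable 2: L_2 = ‖A_2−P‖ = 4.7434;  C_2 = 5.2012 → slack
cable 3: L_3 = ‖A_3−P‖ = 4.5277;  C_3 = 4.5276 → taut

1, 2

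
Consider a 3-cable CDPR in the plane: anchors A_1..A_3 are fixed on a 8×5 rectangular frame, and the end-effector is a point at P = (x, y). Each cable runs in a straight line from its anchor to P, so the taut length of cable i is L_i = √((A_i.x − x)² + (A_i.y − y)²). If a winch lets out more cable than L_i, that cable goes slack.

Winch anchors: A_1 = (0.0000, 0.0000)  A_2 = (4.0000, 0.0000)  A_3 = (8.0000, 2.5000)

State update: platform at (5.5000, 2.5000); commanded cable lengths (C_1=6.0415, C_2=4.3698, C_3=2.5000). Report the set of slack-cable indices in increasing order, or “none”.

i=1: geometric 6.0415 vs commanded 6.0415 ⇒ taut
i=2: geometric 2.9155 vs commanded 4.3698 ⇒ slack
i=3: geometric 2.5000 vs commanded 2.5000 ⇒ taut

2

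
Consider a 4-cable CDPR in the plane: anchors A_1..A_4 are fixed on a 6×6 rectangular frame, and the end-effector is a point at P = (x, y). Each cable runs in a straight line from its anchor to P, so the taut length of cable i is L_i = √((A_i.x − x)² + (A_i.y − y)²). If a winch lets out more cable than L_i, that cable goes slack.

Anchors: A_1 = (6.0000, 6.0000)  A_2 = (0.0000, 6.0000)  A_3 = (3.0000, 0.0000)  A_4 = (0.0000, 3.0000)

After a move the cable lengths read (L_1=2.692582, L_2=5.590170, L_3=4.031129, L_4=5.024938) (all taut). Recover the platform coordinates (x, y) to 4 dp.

circle eqns → linear via eq_j − eq_1; set q_j = A_j·A_j − L_j²
q_1 = 36.0000+36.0000−7.2500 = 64.7500
12.0000·x + 0.0000·y = q_1−q_2 = 60.0000
6.0000·x + 12.0000·y = q_1−q_3 = 72.0000
12.0000·x + 6.0000·y = q_1−q_4 = 81.0000
solve first two rows → x=5.0000, y=3.5000
check cable 4: ‖A_4−P‖² = 25.2500 ≈ L_4² = 25.2500 ✓

(5.0000, 3.5000)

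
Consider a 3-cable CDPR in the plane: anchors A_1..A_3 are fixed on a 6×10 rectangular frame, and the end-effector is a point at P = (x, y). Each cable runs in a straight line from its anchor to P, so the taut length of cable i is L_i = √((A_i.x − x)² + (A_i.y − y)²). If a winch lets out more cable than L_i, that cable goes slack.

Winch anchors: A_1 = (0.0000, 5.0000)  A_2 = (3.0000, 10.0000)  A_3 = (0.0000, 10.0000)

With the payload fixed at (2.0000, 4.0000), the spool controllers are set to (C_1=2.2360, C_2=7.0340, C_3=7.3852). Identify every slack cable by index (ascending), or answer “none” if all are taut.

2, 3

i=1: geometric 2.2361 vs commanded 2.2360 ⇒ taut
i=2: geometric 6.0828 vs commanded 7.0340 ⇒ slack
i=3: geometric 6.3246 vs commanded 7.3852 ⇒ slack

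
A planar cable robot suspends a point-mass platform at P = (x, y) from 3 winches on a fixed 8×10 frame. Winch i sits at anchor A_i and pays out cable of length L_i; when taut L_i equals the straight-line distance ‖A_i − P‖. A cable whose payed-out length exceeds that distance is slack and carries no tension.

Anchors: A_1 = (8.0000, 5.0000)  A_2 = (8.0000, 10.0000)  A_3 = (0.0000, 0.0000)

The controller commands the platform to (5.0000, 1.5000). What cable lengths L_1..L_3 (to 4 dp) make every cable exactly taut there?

(4.6098, 9.0139, 5.2202)

cable 1: Δx=3.0000, Δy=3.5000; L_1 = √(Δx²+Δy²) = 4.6098
cable 2: Δx=3.0000, Δy=8.5000; L_2 = √(Δx²+Δy²) = 9.0139
cable 3: Δx=-5.0000, Δy=-1.5000; L_3 = √(Δx²+Δy²) = 5.2202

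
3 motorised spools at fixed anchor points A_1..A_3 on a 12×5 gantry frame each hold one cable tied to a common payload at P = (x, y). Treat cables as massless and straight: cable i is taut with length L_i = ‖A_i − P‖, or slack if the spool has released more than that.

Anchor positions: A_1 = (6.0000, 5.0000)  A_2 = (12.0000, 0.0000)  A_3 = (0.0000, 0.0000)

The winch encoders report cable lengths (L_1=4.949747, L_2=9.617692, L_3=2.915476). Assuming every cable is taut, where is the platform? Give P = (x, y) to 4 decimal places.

circle eqns → linear via eq_j − eq_1; set q_j = A_j·A_j − L_j²
q_1 = 36.0000+25.0000−24.5000 = 36.5000
-12.0000·x + 10.0000·y = q_1−q_2 = -15.0000
12.0000·x + 10.0000·y = q_1−q_3 = 45.0000
solve first two rows → x=2.5000, y=1.5000

(2.5000, 1.5000)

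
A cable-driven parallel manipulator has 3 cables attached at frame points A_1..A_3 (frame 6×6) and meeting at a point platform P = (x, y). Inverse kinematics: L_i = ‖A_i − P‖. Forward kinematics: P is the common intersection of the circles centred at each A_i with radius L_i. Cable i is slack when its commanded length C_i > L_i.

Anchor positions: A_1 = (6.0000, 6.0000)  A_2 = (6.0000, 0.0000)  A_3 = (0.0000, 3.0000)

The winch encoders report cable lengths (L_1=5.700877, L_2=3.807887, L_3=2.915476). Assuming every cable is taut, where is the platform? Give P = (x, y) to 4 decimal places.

(2.5000, 1.5000)

circle eqns → linear via eq_j − eq_1; set c_j = A_j·A_j − L_j²
c_1 = 36.0000+36.0000−32.5000 = 39.5000
0.0000·x + 12.0000·y = c_1−c_2 = 18.0000
12.0000·x + 6.0000·y = c_1−c_3 = 39.0000
solve first two rows → x=2.5000, y=1.5000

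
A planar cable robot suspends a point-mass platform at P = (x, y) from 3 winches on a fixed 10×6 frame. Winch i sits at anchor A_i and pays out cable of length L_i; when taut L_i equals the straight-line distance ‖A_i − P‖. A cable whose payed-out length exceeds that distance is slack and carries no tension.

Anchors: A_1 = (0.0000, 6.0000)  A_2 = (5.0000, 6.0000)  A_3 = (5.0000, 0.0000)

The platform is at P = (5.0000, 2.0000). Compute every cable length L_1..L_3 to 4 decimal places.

(6.4031, 4.0000, 2.0000)

L_1: Δ = A_1−P = (-5.0000, 4.0000) → ‖Δ‖ = √41.0000 = 6.4031
L_2: Δ = A_2−P = (0.0000, 4.0000) → ‖Δ‖ = √16.0000 = 4.0000
L_3: Δ = A_3−P = (0.0000, -2.0000) → ‖Δ‖ = √4.0000 = 2.0000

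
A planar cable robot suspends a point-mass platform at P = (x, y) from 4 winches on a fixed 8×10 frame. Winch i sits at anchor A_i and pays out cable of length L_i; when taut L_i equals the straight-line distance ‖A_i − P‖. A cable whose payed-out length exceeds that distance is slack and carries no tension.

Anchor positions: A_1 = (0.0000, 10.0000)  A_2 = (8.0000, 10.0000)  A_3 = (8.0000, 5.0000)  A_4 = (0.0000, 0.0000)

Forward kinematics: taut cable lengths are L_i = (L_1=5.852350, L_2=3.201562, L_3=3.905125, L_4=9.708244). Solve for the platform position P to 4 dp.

(5.5000, 8.0000)

circle eqns → linear via eq_j − eq_1; set k_j = A_j·A_j − L_j²
k_1 = 0.0000+100.0000−34.2500 = 65.7500
-16.0000·x + 0.0000·y = k_1−k_2 = -88.0000
-16.0000·x + 10.0000·y = k_1−k_3 = -8.0000
0.0000·x + 20.0000·y = k_1−k_4 = 160.0000
solve first two rows → x=5.5000, y=8.0000
check cable 4: ‖A_4−P‖² = 94.2500 ≈ L_4² = 94.2500 ✓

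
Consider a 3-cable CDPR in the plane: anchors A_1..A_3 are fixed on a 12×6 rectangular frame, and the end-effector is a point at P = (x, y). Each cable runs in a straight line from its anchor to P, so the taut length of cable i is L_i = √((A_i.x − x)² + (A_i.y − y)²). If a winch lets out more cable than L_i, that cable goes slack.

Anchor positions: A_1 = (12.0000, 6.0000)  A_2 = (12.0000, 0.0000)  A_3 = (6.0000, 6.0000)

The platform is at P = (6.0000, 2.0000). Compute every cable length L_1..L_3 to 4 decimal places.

L_1 = √((12.0000−6.0000)² + (6.0000−2.0000)²) = 7.2111
L_2 = √((12.0000−6.0000)² + (0.0000−2.0000)²) = 6.3246
L_3 = √((6.0000−6.0000)² + (6.0000−2.0000)²) = 4.0000

(7.2111, 6.3246, 4.0000)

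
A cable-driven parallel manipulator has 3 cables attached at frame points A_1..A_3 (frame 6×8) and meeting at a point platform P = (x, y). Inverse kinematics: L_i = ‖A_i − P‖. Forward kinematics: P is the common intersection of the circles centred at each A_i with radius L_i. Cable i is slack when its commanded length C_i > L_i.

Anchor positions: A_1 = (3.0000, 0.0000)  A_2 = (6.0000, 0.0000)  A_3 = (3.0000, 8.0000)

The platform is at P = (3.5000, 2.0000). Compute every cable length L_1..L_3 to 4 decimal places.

(2.0616, 3.2016, 6.0208)

cable 1: Δx=-0.5000, Δy=-2.0000; L_1 = √(Δx²+Δy²) = 2.0616
cable 2: Δx=2.5000, Δy=-2.0000; L_2 = √(Δx²+Δy²) = 3.2016
cable 3: Δx=-0.5000, Δy=6.0000; L_3 = √(Δx²+Δy²) = 6.0208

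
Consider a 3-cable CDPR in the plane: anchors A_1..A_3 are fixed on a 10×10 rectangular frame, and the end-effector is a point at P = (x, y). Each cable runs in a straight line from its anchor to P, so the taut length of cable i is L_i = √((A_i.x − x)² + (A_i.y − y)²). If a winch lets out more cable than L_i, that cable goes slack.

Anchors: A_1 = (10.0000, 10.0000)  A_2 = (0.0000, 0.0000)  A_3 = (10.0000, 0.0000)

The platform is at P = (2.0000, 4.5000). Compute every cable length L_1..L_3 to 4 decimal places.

(9.7082, 4.9244, 9.1788)

L_1 = √((10.0000−2.0000)² + (10.0000−4.5000)²) = 9.7082
L_2 = √((0.0000−2.0000)² + (0.0000−4.5000)²) = 4.9244
L_3 = √((10.0000−2.0000)² + (0.0000−4.5000)²) = 9.1788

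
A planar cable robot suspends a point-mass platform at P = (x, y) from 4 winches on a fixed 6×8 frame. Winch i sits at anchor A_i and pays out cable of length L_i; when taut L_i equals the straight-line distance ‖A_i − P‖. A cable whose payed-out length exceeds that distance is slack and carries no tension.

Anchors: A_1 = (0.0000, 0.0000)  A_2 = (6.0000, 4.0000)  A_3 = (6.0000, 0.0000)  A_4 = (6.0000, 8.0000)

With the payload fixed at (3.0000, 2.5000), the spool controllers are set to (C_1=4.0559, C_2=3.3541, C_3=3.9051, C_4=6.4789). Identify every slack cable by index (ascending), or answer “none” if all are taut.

cable 1: L_1 = ‖A_1−P‖ = 3.9051;  C_1 = 4.0559 → slack
cable 2: L_2 = ‖A_2−P‖ = 3.3541;  C_2 = 3.3541 → taut
cable 3: L_3 = ‖A_3−P‖ = 3.9051;  C_3 = 3.9051 → taut
cable 4: L_4 = ‖A_4−P‖ = 6.2650;  C_4 = 6.4789 → slack

1, 4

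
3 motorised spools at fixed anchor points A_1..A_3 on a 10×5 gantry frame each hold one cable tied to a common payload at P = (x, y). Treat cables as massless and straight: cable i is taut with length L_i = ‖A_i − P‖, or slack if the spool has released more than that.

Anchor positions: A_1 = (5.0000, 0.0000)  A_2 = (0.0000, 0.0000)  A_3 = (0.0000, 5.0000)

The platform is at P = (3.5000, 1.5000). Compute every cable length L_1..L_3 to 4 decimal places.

(2.1213, 3.8079, 4.9497)

L_1: Δ = A_1−P = (1.5000, -1.5000) → ‖Δ‖ = √4.5000 = 2.1213
L_2: Δ = A_2−P = (-3.5000, -1.5000) → ‖Δ‖ = √14.5000 = 3.8079
L_3: Δ = A_3−P = (-3.5000, 3.5000) → ‖Δ‖ = √24.5000 = 4.9497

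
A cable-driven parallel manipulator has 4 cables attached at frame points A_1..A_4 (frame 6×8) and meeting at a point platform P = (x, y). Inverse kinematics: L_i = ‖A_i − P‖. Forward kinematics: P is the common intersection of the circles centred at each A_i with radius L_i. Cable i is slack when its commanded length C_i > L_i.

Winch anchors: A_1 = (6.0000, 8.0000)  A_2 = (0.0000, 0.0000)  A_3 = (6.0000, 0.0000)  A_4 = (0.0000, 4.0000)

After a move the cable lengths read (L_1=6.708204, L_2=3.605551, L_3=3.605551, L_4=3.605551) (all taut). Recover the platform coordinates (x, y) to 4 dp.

each cable: (A_i−P)·(A_i−P) = L_i²; let k_i = ‖A_i‖²−L_i²
k_1 = 36.0000+64.0000−45.0000 = 55.0000
row 1: 12.0000x + 16.0000y = 68.0000  (k_2=-13.0000)
row 2: 0.0000x + 16.0000y = 32.0000  (k_3=23.0000)
row 3: 12.0000x + 8.0000y = 52.0000  (k_4=3.0000)
Cramer on rows 1–2 → x = 3.0000, y = 2.0000
check cable 4: ‖A_4−P‖² = 13.0000 ≈ L_4² = 13.0000 ✓

(3.0000, 2.0000)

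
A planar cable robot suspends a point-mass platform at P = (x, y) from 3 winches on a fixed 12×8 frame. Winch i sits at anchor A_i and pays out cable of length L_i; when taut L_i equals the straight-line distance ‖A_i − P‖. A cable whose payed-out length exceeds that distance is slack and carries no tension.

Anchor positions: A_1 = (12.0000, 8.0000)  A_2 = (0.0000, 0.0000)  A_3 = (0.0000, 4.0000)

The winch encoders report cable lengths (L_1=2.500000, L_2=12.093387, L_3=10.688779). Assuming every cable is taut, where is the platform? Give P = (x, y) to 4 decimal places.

each cable: (A_i−P)·(A_i−P) = L_i²; let q_i = ‖A_i‖²−L_i²
q_1 = 144.0000+64.0000−6.2500 = 201.7500
row 1: 24.0000x + 16.0000y = 348.0000  (q_2=-146.2500)
row 2: 24.0000x + 8.0000y = 300.0000  (q_3=-98.2500)
Cramer on rows 1–2 → x = 10.5000, y = 6.0000

(10.5000, 6.0000)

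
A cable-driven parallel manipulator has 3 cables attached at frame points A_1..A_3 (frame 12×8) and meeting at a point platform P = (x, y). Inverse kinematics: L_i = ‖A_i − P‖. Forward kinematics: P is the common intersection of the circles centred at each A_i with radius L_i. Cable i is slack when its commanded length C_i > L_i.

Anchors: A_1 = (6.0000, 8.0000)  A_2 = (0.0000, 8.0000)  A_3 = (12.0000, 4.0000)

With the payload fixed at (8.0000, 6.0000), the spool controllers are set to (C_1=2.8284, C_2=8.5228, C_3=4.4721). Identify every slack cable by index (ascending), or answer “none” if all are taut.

2

cable 1: L_1 = ‖A_1−P‖ = 2.8284;  C_1 = 2.8284 → taut
cable 2: L_2 = ‖A_2−P‖ = 8.2462;  C_2 = 8.5228 → slack
cable 3: L_3 = ‖A_3−P‖ = 4.4721;  C_3 = 4.4721 → taut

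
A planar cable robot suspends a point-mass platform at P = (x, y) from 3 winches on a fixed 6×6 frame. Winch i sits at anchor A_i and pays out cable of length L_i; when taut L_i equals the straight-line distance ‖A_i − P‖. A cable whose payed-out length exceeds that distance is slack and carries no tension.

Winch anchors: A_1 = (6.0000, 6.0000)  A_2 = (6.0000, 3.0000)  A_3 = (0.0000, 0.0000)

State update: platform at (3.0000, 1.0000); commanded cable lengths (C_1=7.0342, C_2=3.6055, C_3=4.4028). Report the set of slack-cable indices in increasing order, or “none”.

1, 3

cable 1: L_1 = ‖A_1−P‖ = 5.8310;  C_1 = 7.0342 → slack
cable 2: L_2 = ‖A_2−P‖ = 3.6056;  C_2 = 3.6055 → taut
cable 3: L_3 = ‖A_3−P‖ = 3.1623;  C_3 = 4.4028 → slack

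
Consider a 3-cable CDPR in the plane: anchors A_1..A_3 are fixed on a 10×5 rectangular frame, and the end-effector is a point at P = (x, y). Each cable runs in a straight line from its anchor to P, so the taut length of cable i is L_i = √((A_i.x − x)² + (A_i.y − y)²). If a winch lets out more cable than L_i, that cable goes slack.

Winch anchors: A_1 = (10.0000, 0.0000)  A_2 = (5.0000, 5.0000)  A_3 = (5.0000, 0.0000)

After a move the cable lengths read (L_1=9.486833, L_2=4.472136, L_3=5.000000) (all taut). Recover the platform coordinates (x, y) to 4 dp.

each cable: (A_i−P)·(A_i−P) = L_i²; let c_i = ‖A_i‖²−L_i²
c_1 = 100.0000+0.0000−90.0000 = 10.0000
row 1: 10.0000x − 10.0000y = -20.0000  (c_2=30.0000)
row 2: 10.0000x + 0.0000y = 10.0000  (c_3=0.0000)
Cramer on rows 1–2 → x = 1.0000, y = 3.0000

(1.0000, 3.0000)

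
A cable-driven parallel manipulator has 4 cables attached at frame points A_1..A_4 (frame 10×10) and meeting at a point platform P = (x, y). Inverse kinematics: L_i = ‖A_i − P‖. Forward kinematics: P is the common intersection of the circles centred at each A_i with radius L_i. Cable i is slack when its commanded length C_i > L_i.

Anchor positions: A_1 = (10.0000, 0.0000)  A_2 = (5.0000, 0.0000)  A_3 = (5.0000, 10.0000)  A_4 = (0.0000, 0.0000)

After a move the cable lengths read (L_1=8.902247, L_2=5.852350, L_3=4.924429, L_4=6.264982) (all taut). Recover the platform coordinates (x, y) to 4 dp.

(3.0000, 5.5000)

circle eqns → linear via eq_j − eq_1; set k_j = A_j·A_j − L_j²
k_1 = 100.0000+0.0000−79.2500 = 20.7500
10.0000·x + 0.0000·y = k_1−k_2 = 30.0000
10.0000·x − 20.0000·y = k_1−k_3 = -80.0000
20.0000·x + 0.0000·y = k_1−k_4 = 60.0000
solve first two rows → x=3.0000, y=5.5000
check cable 4: ‖A_4−P‖² = 39.2500 ≈ L_4² = 39.2500 ✓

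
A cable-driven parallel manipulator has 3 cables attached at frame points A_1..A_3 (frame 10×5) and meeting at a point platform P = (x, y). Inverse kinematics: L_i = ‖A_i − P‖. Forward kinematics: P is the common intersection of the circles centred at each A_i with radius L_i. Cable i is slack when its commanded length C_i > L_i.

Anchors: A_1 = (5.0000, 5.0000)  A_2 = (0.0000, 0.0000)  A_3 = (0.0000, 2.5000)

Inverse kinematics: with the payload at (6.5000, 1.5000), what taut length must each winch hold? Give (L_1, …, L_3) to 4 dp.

(3.8079, 6.6708, 6.5765)

cable 1: Δx=-1.5000, Δy=3.5000; L_1 = √(Δx²+Δy²) = 3.8079
cable 2: Δx=-6.5000, Δy=-1.5000; L_2 = √(Δx²+Δy²) = 6.6708
cable 3: Δx=-6.5000, Δy=1.0000; L_3 = √(Δx²+Δy²) = 6.5765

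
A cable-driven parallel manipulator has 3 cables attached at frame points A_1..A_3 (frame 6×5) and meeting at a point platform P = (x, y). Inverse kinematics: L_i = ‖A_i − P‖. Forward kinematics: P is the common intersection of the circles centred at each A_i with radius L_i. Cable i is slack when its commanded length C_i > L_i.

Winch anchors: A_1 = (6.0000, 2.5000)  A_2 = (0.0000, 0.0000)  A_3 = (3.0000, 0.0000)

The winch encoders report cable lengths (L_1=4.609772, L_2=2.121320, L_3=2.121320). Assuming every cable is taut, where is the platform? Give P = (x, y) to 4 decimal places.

(1.5000, 1.5000)

expand ‖A_i−P‖²=L_i² and subtract eq 1 (k_i ≔ ‖A_i‖²−L_i²)
k_1 = 36.0000+6.2500−21.2500 = 21.0000
eq1−eq2 → [12.0000  5.0000]·P = 25.5000
eq1−eq3 → [6.0000  5.0000]·P = 16.5000
2×2 solve → P = (1.5000, 1.5000)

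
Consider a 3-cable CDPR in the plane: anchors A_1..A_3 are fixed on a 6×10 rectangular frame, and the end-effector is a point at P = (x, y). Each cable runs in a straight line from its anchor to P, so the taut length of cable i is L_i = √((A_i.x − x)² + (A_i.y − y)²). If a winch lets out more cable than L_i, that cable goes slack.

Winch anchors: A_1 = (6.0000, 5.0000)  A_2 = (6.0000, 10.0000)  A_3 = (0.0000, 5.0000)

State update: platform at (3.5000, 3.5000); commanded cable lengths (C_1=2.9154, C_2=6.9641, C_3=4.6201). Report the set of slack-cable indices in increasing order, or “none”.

3

i=1: geometric 2.9155 vs commanded 2.9154 ⇒ taut
i=2: geometric 6.9642 vs commanded 6.9641 ⇒ taut
i=3: geometric 3.8079 vs commanded 4.6201 ⇒ slack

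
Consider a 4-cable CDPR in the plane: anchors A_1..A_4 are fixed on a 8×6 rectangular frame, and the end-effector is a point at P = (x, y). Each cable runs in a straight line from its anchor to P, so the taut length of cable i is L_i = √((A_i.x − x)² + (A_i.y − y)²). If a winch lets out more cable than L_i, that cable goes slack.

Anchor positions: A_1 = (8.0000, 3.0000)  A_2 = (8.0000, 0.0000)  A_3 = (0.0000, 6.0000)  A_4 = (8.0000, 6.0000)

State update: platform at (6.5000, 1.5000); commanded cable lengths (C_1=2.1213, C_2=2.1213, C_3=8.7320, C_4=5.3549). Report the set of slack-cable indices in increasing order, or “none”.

i=1: geometric 2.1213 vs commanded 2.1213 ⇒ taut
i=2: geometric 2.1213 vs commanded 2.1213 ⇒ taut
i=3: geometric 7.9057 vs commanded 8.7320 ⇒ slack
i=4: geometric 4.7434 vs commanded 5.3549 ⇒ slack

3, 4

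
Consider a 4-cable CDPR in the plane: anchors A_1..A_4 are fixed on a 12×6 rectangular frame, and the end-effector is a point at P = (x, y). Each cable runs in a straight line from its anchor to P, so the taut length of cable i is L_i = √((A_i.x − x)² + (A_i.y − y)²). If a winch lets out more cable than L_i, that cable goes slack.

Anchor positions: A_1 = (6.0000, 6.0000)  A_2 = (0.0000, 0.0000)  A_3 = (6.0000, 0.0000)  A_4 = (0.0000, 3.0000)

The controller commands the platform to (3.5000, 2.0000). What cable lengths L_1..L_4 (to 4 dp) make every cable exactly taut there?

(4.7170, 4.0311, 3.2016, 3.6401)

L_1 = √((6.0000−3.5000)² + (6.0000−2.0000)²) = 4.7170
L_2 = √((0.0000−3.5000)² + (0.0000−2.0000)²) = 4.0311
L_3 = √((6.0000−3.5000)² + (0.0000−2.0000)²) = 3.2016
L_4 = √((0.0000−3.5000)² + (3.0000−2.0000)²) = 3.6401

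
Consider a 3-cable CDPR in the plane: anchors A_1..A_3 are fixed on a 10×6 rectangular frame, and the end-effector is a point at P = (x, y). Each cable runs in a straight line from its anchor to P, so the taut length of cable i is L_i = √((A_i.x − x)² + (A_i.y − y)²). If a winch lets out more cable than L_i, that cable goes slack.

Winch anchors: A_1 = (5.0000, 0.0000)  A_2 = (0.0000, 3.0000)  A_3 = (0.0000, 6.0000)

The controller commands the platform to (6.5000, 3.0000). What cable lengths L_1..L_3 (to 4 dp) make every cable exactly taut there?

(3.3541, 6.5000, 7.1589)

L_1 = √((5.0000−6.5000)² + (0.0000−3.0000)²) = 3.3541
L_2 = √((0.0000−6.5000)² + (3.0000−3.0000)²) = 6.5000
L_3 = √((0.0000−6.5000)² + (6.0000−3.0000)²) = 7.1589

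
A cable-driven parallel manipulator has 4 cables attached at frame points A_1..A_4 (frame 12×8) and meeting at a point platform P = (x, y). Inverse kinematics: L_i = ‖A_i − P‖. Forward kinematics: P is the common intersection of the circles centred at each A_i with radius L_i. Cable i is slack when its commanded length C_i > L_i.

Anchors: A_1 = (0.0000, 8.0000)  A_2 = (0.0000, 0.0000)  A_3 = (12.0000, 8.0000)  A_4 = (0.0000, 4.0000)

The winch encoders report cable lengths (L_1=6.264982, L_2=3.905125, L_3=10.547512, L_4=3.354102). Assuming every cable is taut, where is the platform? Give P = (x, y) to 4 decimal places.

(3.0000, 2.5000)

each cable: (A_i−P)·(A_i−P) = L_i²; let c_i = ‖A_i‖²−L_i²
c_1 = 0.0000+64.0000−39.2500 = 24.7500
row 1: 0.0000x + 16.0000y = 40.0000  (c_2=-15.2500)
row 2: -24.0000x + 0.0000y = -72.0000  (c_3=96.7500)
row 3: 0.0000x + 8.0000y = 20.0000  (c_4=4.7500)
Cramer on rows 1–2 → x = 3.0000, y = 2.5000
check cable 4: ‖A_4−P‖² = 11.2500 ≈ L_4² = 11.2500 ✓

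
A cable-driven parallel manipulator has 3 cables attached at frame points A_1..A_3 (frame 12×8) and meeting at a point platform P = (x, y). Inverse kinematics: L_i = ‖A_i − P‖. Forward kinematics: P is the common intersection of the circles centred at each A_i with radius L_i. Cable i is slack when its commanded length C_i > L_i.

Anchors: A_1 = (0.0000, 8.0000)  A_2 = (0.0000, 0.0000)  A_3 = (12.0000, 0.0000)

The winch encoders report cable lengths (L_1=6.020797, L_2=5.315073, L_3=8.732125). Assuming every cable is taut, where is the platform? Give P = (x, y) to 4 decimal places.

each cable: (A_i−P)·(A_i−P) = L_i²; let k_i = ‖A_i‖²−L_i²
k_1 = 0.0000+64.0000−36.2500 = 27.7500
row 1: 0.0000x + 16.0000y = 56.0000  (k_2=-28.2500)
row 2: -24.0000x + 16.0000y = -40.0000  (k_3=67.7500)
Cramer on rows 1–2 → x = 4.0000, y = 3.5000

(4.0000, 3.5000)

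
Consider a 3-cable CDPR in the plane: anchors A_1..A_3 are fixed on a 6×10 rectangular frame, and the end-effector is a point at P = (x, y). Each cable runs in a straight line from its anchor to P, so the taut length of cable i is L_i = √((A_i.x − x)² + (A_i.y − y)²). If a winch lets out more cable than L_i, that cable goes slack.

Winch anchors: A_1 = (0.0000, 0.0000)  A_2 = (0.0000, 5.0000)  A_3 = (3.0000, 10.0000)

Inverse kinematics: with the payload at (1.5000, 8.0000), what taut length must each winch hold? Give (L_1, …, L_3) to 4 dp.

L_1: Δ = A_1−P = (-1.5000, -8.0000) → ‖Δ‖ = √66.2500 = 8.1394
L_2: Δ = A_2−P = (-1.5000, -3.0000) → ‖Δ‖ = √11.2500 = 3.3541
L_3: Δ = A_3−P = (1.5000, 2.0000) → ‖Δ‖ = √6.2500 = 2.5000

(8.1394, 3.3541, 2.5000)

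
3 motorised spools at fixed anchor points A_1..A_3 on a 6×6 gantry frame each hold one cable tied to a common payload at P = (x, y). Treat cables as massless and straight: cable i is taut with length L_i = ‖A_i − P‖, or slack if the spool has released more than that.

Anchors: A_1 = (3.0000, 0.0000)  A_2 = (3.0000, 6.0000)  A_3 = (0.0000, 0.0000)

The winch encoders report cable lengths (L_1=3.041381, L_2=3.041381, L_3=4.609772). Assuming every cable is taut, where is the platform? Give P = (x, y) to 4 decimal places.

(3.5000, 3.0000)

expand ‖A_i−P‖²=L_i² and subtract eq 1 (c_i ≔ ‖A_i‖²−L_i²)
c_1 = 9.0000+0.0000−9.2500 = -0.2500
eq1−eq2 → [0.0000  -12.0000]·P = -36.0000
eq1−eq3 → [6.0000  0.0000]·P = 21.0000
2×2 solve → P = (3.5000, 3.0000)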